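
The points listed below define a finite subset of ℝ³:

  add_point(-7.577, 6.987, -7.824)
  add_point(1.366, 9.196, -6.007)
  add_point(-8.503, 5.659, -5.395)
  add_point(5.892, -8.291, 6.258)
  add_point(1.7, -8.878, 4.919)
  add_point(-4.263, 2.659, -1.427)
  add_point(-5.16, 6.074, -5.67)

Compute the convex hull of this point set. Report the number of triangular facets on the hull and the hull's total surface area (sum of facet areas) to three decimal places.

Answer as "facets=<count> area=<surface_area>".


facets=8 area=342.296

6 of the 7 inputs are extreme points: [0, 1, 2, 3, 4, 5].

Per-facet area ½‖(b−a)×(c−a)‖:
  f1: (p0, p1, p2) → 13.2754
  f2: (p4, p0, p2) → 24.3697
  f3: (p4, p1, p3) → 46.8096
  f4: (p4, p0, p1) → 98.7936
  f5: (p5, p1, p2) → 31.1521
  f6: (p5, p1, p3) → 78.1789
  f7: (p5, p4, p2) → 20.5447
  f8: (p5, p4, p3) → 29.1721
Σ area = 342.296

Euler characteristic 6−12+8 = 2 ✓


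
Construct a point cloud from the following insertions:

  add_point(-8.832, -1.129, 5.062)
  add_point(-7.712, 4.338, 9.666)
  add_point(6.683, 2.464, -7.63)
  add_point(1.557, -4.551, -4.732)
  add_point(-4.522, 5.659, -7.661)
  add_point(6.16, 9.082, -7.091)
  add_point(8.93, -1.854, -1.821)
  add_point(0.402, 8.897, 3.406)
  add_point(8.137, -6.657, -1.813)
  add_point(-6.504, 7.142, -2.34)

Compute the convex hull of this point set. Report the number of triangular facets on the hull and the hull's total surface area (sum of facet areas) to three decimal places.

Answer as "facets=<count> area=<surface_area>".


facets=16 area=762.102

10 of the 10 inputs are extreme points: [0, 1, 2, 3, 4, 5, 6, 7, 8, 9].

Triangle areas on the boundary:
  f1: (p7, p5, p6) → 71.6169
  f2: (p7, p1, p6) → 77.9900
  f3: (p4, p3, p0) → 82.8693
  f4: (p2, p5, p6) → 21.4443
  f5: (p2, p4, p5) → 36.3809
  f6: (p2, p4, p3) → 50.4179
  f7: (p9, p7, p5) → 53.8615
  f8: (p9, p4, p5) → 32.3031
  f9: (p9, p7, p1) → 49.3805
  f10: (p9, p1, p0) → 40.4440
  f11: (p9, p4, p0) → 29.2517
  f12: (p8, p2, p6) → 15.8115
  f13: (p8, p2, p3) → 33.9430
  f14: (p8, p3, p0) → 49.7972
  f15: (p8, p1, p0) → 65.7771
  f16: (p8, p1, p6) → 50.8137
Σ area = 762.102

Check V−E+F: 10 − 24 + 16 = 2.


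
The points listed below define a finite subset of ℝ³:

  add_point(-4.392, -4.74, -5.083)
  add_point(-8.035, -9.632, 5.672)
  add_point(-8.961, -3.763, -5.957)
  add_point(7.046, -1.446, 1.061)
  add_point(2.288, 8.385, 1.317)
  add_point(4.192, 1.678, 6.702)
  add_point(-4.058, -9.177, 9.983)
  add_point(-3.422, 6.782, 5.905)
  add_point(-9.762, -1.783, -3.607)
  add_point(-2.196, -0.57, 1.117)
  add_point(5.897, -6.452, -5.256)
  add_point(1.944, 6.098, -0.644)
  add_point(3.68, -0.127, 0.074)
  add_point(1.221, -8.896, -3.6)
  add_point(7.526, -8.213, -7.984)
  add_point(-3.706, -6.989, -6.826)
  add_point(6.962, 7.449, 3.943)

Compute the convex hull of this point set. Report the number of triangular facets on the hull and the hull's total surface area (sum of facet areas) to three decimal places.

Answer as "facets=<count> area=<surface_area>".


facets=22 area=928.161

Extreme-point indices: [1, 2, 3, 4, 5, 6, 7, 8, 11, 13, 14, 15, 16] — 13 of 17 on the boundary.

Facet areas (half cross-product norm):
  f1: (p7, p4, p8) → 53.4600
  f2: (p2, p4, p8) → 23.7967
  f3: (p16, p4, p14) → 53.1303
  f4: (p16, p7, p4) → 19.3170
  f5: (p11, p4, p14) → 12.4655
  f6: (p11, p2, p14) → 118.9674
  f7: (p11, p2, p4) → 14.9868
  f8: (p1, p2, p8) → 19.3378
  f9: (p1, p7, p8) → 86.2012
  f10: (p1, p7, p6) → 48.3302
  f11: (p3, p6, p14) → 90.0578
  f12: (p3, p16, p14) → 30.5341
  f13: (p15, p2, p14) → 15.0734
  f14: (p15, p1, p2) → 40.0793
  f15: (p5, p3, p6) → 49.2764
  f16: (p5, p3, p16) → 24.4261
  f17: (p5, p7, p6) → 64.4707
  f18: (p5, p16, p7) → 31.6305
  f19: (p13, p15, p14) → 22.5482
  f20: (p13, p15, p1) → 39.9806
  f21: (p13, p6, p14) → 31.5200
  f22: (p13, p1, p6) → 38.5715
Σ area = 928.161

Check V−E+F: 13 − 33 + 22 = 2.


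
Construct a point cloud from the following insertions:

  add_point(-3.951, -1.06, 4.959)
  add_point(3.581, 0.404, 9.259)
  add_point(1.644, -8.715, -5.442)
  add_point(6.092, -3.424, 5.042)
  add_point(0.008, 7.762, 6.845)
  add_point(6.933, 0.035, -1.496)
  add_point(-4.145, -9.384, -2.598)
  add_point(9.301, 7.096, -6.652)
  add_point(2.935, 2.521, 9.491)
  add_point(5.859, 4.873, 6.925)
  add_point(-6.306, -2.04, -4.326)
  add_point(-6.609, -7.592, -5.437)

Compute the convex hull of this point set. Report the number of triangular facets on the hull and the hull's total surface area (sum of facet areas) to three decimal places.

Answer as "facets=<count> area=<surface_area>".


facets=20 area=747.343

Hull vertices (12/12): indices [0, 1, 2, 3, 4, 5, 6, 7, 8, 9, 10, 11].

Triangle areas on the boundary:
  f1: (p2, p7, p11) → 69.7249
  f2: (p10, p7, p11) → 44.4233
  f3: (p10, p4, p7) → 122.8859
  f4: (p0, p8, p4) → 28.7119
  f5: (p0, p10, p11) → 26.0273
  f6: (p0, p10, p4) → 43.9891
  f7: (p9, p3, p7) → 60.2218
  f8: (p9, p4, p7) → 45.8414
  f9: (p9, p8, p4) → 13.9457
  f10: (p5, p2, p7) → 41.6616
  f11: (p5, p3, p7) → 15.2636
  f12: (p5, p3, p2) → 40.5479
  f13: (p6, p0, p11) → 23.1488
  f14: (p6, p2, p11) → 13.2694
  f15: (p6, p3, p2) → 40.7139
  f16: (p1, p9, p8) → 4.9023
  f17: (p1, p9, p3) → 17.2007
  f18: (p1, p0, p8) → 9.7798
  f19: (p1, p6, p0) → 43.7390
  f20: (p1, p6, p3) → 41.3443
Σ area = 747.343

Euler: V−E+F = 12−30+20 = 2.


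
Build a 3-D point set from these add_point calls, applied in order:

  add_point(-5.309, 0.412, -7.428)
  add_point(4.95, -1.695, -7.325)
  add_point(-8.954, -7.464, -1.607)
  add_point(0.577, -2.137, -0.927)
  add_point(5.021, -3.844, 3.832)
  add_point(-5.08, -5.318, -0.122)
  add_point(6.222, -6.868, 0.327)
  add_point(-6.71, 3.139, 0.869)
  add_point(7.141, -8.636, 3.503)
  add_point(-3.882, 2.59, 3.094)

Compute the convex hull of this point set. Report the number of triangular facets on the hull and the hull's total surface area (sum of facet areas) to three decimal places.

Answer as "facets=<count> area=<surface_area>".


Hull vertices (8/10): indices [0, 1, 2, 4, 6, 7, 8, 9].

Per-facet area ½‖(b−a)×(c−a)‖:
  f1: (p0, p7, p2) → 43.3723
  f2: (p1, p0, p2) → 53.7844
  f3: (p1, p0, p7) → 45.3088
  f4: (p9, p8, p2) → 91.9988
  f5: (p9, p7, p2) → 20.0069
  f6: (p9, p1, p7) → 25.9708
  f7: (p6, p8, p2) → 27.0776
  f8: (p6, p1, p2) → 69.6688
  f9: (p6, p1, p8) → 2.4312
  f10: (p4, p1, p8) → 29.6347
  f11: (p4, p9, p8) → 14.9540
  f12: (p4, p9, p1) → 61.5076
Σ area = 485.716

Euler characteristic 8−18+12 = 2 ✓

facets=12 area=485.716


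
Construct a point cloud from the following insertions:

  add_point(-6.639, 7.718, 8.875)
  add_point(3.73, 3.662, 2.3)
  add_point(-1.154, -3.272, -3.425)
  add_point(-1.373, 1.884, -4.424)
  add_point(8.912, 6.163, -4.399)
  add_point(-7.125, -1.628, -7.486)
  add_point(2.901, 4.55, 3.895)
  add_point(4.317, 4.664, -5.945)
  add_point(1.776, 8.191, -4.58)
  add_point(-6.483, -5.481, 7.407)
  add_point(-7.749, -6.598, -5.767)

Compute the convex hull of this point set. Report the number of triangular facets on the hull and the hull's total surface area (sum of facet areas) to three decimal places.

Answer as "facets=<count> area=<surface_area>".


10 of the 11 inputs are extreme points: [0, 1, 2, 4, 5, 6, 7, 8, 9, 10].

Facet areas (half cross-product norm):
  f1: (p8, p0, p4) → 51.6512
  f2: (p9, p0, p10) → 86.5568
  f3: (p5, p0, p10) → 49.0319
  f4: (p5, p8, p0) → 105.7912
  f5: (p2, p4, p10) → 24.3313
  f6: (p2, p9, p10) → 46.7697
  f7: (p2, p9, p4) → 73.4503
  f8: (p6, p0, p4) → 34.5767
  f9: (p6, p9, p0) → 70.0661
  f10: (p7, p8, p4) → 11.3609
  f11: (p7, p5, p8) → 29.8587
  f12: (p7, p4, p10) → 21.3588
  f13: (p7, p5, p10) → 29.8732
  f14: (p1, p9, p4) → 33.8629
  f15: (p1, p6, p4) → 6.1374
  f16: (p1, p6, p9) → 14.0359
Σ area = 688.713

Euler: V−E+F = 10−24+16 = 2.

facets=16 area=688.713


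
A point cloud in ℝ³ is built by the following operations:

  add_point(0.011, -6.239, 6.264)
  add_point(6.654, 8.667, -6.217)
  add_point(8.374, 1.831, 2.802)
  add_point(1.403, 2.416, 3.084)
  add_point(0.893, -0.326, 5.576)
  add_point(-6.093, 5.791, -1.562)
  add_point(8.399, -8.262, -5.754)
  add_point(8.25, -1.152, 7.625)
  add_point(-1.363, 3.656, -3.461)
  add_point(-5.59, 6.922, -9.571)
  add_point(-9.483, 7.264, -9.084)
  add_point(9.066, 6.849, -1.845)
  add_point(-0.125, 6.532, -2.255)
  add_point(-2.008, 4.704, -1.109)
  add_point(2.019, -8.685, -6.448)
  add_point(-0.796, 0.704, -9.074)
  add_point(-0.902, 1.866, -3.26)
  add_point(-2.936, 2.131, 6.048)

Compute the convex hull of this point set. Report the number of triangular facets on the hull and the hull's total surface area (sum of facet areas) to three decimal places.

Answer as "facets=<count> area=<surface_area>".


Points on the hull: [0, 1, 5, 6, 7, 9, 10, 11, 12, 14, 15, 17] (12 of 18).

Facet areas (half cross-product norm):
  f1: (p0, p14, p10) → 129.1611
  f2: (p17, p7, p11) → 71.2983
  f3: (p17, p0, p10) → 69.2823
  f4: (p17, p0, p7) → 42.4526
  f5: (p15, p14, p10) → 34.6183
  f6: (p6, p1, p11) → 41.2760
  f7: (p6, p15, p14) → 31.6604
  f8: (p6, p15, p1) → 74.6935
  f9: (p6, p7, p11) → 87.3880
  f10: (p6, p0, p14) → 42.1008
  f11: (p6, p0, p7) → 69.1461
  f12: (p5, p1, p10) → 58.0964
  f13: (p5, p17, p10) → 9.0933
  f14: (p9, p1, p10) → 10.9821
  f15: (p9, p15, p10) → 11.5945
  f16: (p9, p15, p1) → 43.9084
  f17: (p12, p1, p11) → 21.4829
  f18: (p12, p5, p1) → 10.2555
  f19: (p12, p17, p11) → 43.5472
  f20: (p12, p5, p17) → 26.7422
Σ area = 928.780

Check V−E+F: 12 − 30 + 20 = 2.

facets=20 area=928.780


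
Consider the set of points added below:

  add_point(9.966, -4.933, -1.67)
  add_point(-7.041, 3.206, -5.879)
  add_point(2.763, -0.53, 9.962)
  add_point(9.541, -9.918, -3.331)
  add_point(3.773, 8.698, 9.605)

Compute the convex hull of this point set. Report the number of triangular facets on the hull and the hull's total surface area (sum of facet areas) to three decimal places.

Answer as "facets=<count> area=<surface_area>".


facets=6 area=552.506

Hull vertices (5/5): indices [0, 1, 2, 3, 4].

Area of each hull facet:
  f1: (p4, p0, p1) → 160.1568
  f2: (p2, p4, p1) → 86.9525
  f3: (p2, p4, p0) → 65.1444
  f4: (p3, p0, p1) → 49.1847
  f5: (p3, p2, p1) → 158.3539
  f6: (p3, p2, p0) → 32.7137
Σ area = 552.506

Check V−E+F: 5 − 9 + 6 = 2.


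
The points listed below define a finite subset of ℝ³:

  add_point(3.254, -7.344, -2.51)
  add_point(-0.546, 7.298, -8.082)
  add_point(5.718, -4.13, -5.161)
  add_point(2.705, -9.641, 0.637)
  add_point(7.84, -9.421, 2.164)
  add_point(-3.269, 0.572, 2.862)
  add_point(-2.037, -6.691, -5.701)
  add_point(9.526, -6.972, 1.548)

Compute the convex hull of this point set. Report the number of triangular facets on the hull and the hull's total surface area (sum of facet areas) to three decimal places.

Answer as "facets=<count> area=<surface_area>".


Extreme-point indices: [0, 1, 2, 3, 4, 5, 6, 7] — 8 of 8 on the boundary.

Facet areas (half cross-product norm):
  f1: (p1, p7, p5) → 97.8985
  f2: (p6, p1, p5) → 70.1346
  f3: (p6, p3, p5) → 45.7597
  f4: (p4, p7, p5) → 22.5540
  f5: (p4, p3, p5) → 29.7503
  f6: (p4, p6, p3) → 15.3076
  f7: (p2, p4, p7) → 12.2608
  f8: (p2, p1, p7) → 39.6565
  f9: (p2, p6, p1) → 53.6487
  f10: (p0, p4, p6) → 6.6827
  f11: (p0, p2, p6) → 14.9858
  f12: (p0, p2, p4) → 16.1658
Σ area = 424.805

Check V−E+F: 8 − 18 + 12 = 2.

facets=12 area=424.805


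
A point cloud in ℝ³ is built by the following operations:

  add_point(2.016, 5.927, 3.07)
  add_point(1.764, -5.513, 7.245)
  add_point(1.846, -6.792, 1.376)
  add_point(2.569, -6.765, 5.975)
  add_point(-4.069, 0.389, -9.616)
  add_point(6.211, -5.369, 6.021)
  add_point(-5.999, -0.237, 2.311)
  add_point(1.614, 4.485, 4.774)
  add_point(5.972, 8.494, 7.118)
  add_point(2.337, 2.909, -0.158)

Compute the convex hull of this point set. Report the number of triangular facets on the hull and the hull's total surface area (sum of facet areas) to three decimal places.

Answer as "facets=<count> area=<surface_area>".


Points on the hull: [0, 1, 2, 3, 4, 5, 6, 8, 9] (9 of 10).

Facet areas (half cross-product norm):
  f1: (p2, p4, p6) → 61.1004
  f2: (p2, p4, p5) → 33.1746
  f3: (p1, p8, p6) → 74.6689
  f4: (p1, p8, p5) → 32.0903
  f5: (p0, p8, p6) → 18.7784
  f6: (p0, p4, p6) → 61.1206
  f7: (p0, p4, p8) → 14.1023
  f8: (p9, p8, p5) → 54.0468
  f9: (p9, p4, p5) → 56.4844
  f10: (p9, p4, p8) → 22.6243
  f11: (p3, p2, p5) → 8.9648
  f12: (p3, p1, p5) → 3.7744
  f13: (p3, p2, p6) → 23.8890
  f14: (p3, p1, p6) → 9.8371
Σ area = 474.656

Check V−E+F: 9 − 21 + 14 = 2.

facets=14 area=474.656


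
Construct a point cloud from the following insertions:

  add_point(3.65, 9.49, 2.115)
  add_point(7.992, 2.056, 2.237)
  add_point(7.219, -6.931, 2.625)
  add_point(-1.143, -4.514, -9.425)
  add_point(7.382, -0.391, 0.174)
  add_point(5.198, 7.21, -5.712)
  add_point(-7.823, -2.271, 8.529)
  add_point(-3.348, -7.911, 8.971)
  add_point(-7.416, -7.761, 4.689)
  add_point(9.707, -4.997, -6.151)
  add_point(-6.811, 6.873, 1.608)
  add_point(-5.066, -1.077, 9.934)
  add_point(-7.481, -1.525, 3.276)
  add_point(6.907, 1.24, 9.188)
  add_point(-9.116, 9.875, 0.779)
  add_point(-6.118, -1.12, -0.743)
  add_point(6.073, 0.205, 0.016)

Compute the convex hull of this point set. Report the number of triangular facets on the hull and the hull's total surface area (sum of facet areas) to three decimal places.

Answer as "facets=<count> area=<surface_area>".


Extreme-point indices: [0, 1, 2, 3, 5, 6, 7, 8, 9, 11, 13, 14, 15] — 13 of 17 on the boundary.

Triangle areas on the boundary:
  f1: (p8, p3, p9) → 88.9399
  f2: (p5, p3, p14) → 108.8543
  f3: (p5, p3, p9) → 68.8572
  f4: (p11, p13, p14) → 90.2776
  f5: (p11, p13, p7) → 43.3621
  f6: (p2, p13, p9) → 44.0071
  f7: (p2, p13, p7) → 62.1370
  f8: (p2, p8, p9) → 63.0527
  f9: (p2, p8, p7) → 35.6777
  f10: (p15, p3, p14) → 51.1760
  f11: (p15, p8, p14) → 39.5275
  f12: (p15, p8, p3) → 43.1292
  f13: (p0, p13, p14) → 67.6103
  f14: (p0, p5, p14) → 53.0355
  f15: (p1, p13, p9) → 28.3344
  f16: (p1, p5, p9) → 53.2726
  f17: (p1, p0, p13) → 30.4696
  f18: (p1, p0, p5) → 33.8691
  f19: (p6, p8, p7) → 18.5581
  f20: (p6, p11, p7) → 11.5502
  f21: (p6, p8, p14) → 44.7914
  f22: (p6, p11, p14) → 23.9896
Σ area = 1104.479

Euler: V−E+F = 13−33+22 = 2.

facets=22 area=1104.479


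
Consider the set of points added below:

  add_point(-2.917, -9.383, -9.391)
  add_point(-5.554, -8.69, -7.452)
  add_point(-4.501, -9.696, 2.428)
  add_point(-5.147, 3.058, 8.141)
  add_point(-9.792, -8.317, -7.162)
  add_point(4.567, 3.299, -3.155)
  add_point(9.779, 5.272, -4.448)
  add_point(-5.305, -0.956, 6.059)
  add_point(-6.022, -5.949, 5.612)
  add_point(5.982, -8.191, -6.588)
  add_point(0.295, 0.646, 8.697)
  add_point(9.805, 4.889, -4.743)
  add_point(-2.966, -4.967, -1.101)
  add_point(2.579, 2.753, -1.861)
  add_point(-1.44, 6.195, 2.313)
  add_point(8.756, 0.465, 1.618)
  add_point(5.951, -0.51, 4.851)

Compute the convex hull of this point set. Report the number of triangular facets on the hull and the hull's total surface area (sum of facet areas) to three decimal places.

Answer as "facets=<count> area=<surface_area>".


facets=20 area=878.530

Extreme-point indices: [0, 2, 3, 4, 6, 8, 9, 10, 11, 14, 15, 16] — 12 of 17 on the boundary.

Area of each hull facet:
  f1: (p6, p11, p4) → 5.1131
  f2: (p6, p14, p4) → 126.0527
  f3: (p3, p14, p4) → 72.1944
  f4: (p0, p11, p4) → 64.8685
  f5: (p0, p9, p11) → 58.5852
  f6: (p0, p2, p4) → 39.4738
  f7: (p0, p9, p2) → 55.3189
  f8: (p15, p9, p11) → 47.5575
  f9: (p15, p6, p11) → 1.8898
  f10: (p8, p2, p4) → 27.0572
  f11: (p8, p3, p4) → 56.8218
  f12: (p10, p8, p3) → 26.9888
  f13: (p10, p3, p14) → 22.1876
  f14: (p10, p8, p2) → 21.4485
  f15: (p10, p6, p14) → 55.9257
  f16: (p10, p15, p6) → 34.8083
  f17: (p16, p10, p2) → 44.9014
  f18: (p16, p10, p15) → 6.8732
  f19: (p16, p9, p2) → 84.0837
  f20: (p16, p15, p9) → 26.3798
Σ area = 878.530

Euler characteristic 12−30+20 = 2 ✓


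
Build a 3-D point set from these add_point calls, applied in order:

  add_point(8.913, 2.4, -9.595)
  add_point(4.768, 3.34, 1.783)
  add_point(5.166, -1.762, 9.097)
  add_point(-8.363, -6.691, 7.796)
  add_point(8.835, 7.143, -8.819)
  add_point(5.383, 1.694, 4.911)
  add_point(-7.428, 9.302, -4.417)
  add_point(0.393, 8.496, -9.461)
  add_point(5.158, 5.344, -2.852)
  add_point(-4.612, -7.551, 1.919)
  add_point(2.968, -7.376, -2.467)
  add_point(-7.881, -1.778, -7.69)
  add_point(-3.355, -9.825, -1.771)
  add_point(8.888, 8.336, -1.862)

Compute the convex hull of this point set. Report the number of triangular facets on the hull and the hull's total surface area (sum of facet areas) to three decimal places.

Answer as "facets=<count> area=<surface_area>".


10 of the 14 inputs are extreme points: [0, 2, 3, 4, 6, 7, 10, 11, 12, 13].

Facet areas (half cross-product norm):
  f1: (p2, p6, p3) → 140.6313
  f2: (p11, p6, p3) → 93.9438
  f3: (p13, p2, p0) → 73.8263
  f4: (p13, p2, p6) → 126.5285
  f5: (p12, p11, p3) → 61.5014
  f6: (p12, p11, p0) → 94.1934
  f7: (p12, p2, p3) → 78.8000
  f8: (p7, p11, p0) → 69.6062
  f9: (p7, p11, p6) → 52.8814
  f10: (p7, p13, p6) → 51.3339
  f11: (p10, p2, p0) → 87.6021
  f12: (p10, p12, p0) → 31.7093
  f13: (p10, p12, p2) → 43.3531
  f14: (p4, p13, p0) → 16.0392
  f15: (p4, p7, p0) → 20.3417
  f16: (p4, p7, p13) → 30.2152
Σ area = 1072.507

Euler: V−E+F = 10−24+16 = 2.

facets=16 area=1072.507


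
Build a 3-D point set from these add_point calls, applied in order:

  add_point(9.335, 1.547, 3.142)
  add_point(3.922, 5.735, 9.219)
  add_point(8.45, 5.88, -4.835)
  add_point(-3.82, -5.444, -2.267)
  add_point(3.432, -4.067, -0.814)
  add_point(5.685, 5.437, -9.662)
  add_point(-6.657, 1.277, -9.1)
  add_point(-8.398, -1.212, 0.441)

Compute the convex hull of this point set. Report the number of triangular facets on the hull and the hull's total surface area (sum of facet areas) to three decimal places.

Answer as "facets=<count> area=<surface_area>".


Points on the hull: [0, 1, 2, 3, 4, 5, 6, 7] (8 of 8).

Facet areas (half cross-product norm):
  f1: (p2, p1, p0) → 39.7386
  f2: (p2, p5, p1) → 30.5654
  f3: (p4, p1, p0) → 40.7027
  f4: (p4, p2, p0) → 40.8274
  f5: (p4, p2, p5) → 33.0439
  f6: (p3, p1, p7) → 56.5503
  f7: (p3, p4, p1) → 50.3698
  f8: (p3, p4, p5) → 48.8775
  f9: (p6, p3, p7) → 31.9778
  f10: (p6, p3, p5) → 65.1327
  f11: (p6, p1, p7) → 80.2416
  f12: (p6, p5, p1) → 122.6364
Σ area = 640.664

Check V−E+F: 8 − 18 + 12 = 2.

facets=12 area=640.664


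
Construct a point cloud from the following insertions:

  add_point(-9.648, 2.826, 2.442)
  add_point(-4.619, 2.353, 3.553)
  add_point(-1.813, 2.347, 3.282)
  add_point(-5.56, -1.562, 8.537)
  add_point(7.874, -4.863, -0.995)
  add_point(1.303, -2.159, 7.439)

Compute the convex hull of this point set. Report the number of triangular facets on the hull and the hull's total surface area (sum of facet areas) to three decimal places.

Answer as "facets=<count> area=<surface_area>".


Extreme-point indices: [0, 1, 2, 3, 4, 5] — 6 of 6 on the boundary.

Facet areas (half cross-product norm):
  f1: (p3, p4, p0) → 71.6020
  f2: (p1, p3, p0) → 16.5156
  f3: (p5, p3, p4) → 26.3896
  f4: (p2, p4, p0) → 33.4987
  f5: (p2, p1, p0) → 2.3331
  f6: (p2, p5, p4) → 37.9020
  f7: (p2, p1, p3) → 8.8107
  f8: (p2, p5, p3) → 21.9134
Σ area = 218.965

Check V−E+F: 6 − 12 + 8 = 2.

facets=8 area=218.965


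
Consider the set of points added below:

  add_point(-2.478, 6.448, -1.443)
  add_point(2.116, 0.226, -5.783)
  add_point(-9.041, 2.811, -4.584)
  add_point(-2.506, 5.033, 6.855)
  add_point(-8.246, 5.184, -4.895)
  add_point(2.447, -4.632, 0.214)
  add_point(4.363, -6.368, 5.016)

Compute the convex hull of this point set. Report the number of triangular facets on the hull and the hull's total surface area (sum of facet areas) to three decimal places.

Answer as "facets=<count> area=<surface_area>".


facets=10 area=370.349

Points on the hull: [0, 1, 2, 3, 4, 5, 6] (7 of 7).

Per-facet area ½‖(b−a)×(c−a)‖:
  f1: (p3, p6, p2) → 89.7560
  f2: (p3, p1, p6) → 78.7577
  f3: (p3, p1, p0) → 34.7348
  f4: (p5, p6, p2) → 26.9127
  f5: (p5, p1, p2) → 44.2452
  f6: (p5, p1, p6) → 9.2352
  f7: (p4, p1, p2) → 14.4365
  f8: (p4, p1, p0) → 30.2753
  f9: (p4, p3, p2) → 16.4882
  f10: (p4, p3, p0) → 25.5073
Σ area = 370.349

Check V−E+F: 7 − 15 + 10 = 2.


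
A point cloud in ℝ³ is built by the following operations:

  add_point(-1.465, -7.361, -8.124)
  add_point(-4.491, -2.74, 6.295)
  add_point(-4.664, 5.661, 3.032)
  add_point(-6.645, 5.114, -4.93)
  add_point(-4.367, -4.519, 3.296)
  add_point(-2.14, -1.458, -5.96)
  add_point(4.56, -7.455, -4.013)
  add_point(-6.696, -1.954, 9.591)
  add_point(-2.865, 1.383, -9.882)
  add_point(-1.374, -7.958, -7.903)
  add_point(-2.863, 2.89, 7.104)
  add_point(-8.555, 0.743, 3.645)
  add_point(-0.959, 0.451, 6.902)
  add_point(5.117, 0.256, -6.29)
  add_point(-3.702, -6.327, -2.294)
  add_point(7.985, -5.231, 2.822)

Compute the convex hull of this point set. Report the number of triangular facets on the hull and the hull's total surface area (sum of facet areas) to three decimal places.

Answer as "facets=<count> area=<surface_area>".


Points on the hull: [0, 2, 3, 4, 6, 7, 8, 9, 10, 11, 12, 13, 14, 15] (14 of 16).

Triangle areas on the boundary:
  f1: (p7, p2, p11) → 20.8330
  f2: (p3, p2, p11) → 25.7590
  f3: (p3, p9, p11) → 69.8452
  f4: (p13, p3, p2) → 52.3903
  f5: (p13, p3, p8) → 30.9506
  f6: (p10, p7, p2) → 15.3495
  f7: (p10, p13, p15) → 76.1039
  f8: (p10, p13, p2) → 38.0653
  f9: (p4, p7, p15) → 41.1936
  f10: (p6, p13, p15) → 32.0372
  f11: (p6, p13, p9) → 28.6519
  f12: (p6, p4, p15) → 45.5895
  f13: (p0, p13, p8) → 37.4184
  f14: (p0, p13, p9) → 2.7724
  f15: (p0, p3, p8) → 29.3461
  f16: (p0, p3, p9) → 2.6288
  f17: (p12, p7, p15) → 29.8231
  f18: (p12, p10, p15) → 7.6477
  f19: (p12, p10, p7) → 10.1269
  f20: (p14, p4, p7) → 4.8229
  f21: (p14, p9, p11) → 16.9599
  f22: (p14, p7, p11) → 35.2214
  f23: (p14, p6, p9) → 21.9247
  f24: (p14, p6, p4) → 23.6656
Σ area = 699.127

Euler characteristic 14−36+24 = 2 ✓

facets=24 area=699.127


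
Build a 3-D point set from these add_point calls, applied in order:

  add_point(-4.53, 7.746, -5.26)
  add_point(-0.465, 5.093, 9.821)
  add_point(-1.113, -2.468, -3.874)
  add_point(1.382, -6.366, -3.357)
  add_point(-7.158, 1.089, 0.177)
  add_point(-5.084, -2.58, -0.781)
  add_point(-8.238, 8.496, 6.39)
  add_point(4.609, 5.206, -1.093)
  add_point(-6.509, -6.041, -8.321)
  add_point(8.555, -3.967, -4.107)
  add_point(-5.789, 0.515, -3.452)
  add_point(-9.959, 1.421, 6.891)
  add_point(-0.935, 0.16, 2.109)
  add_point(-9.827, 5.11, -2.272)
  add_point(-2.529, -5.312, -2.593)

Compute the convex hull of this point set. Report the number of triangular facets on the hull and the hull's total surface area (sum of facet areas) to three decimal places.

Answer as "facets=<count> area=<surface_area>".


Extreme-point indices: [0, 1, 3, 6, 7, 8, 9, 11, 13, 14] — 10 of 15 on the boundary.

Triangle areas on the boundary:
  f1: (p1, p6, p11) → 32.8184
  f2: (p3, p8, p9) → 24.0440
  f3: (p3, p1, p11) → 87.4832
  f4: (p3, p1, p9) → 66.7008
  f5: (p13, p6, p11) → 32.5669
  f6: (p13, p8, p11) → 64.3478
  f7: (p7, p1, p9) → 57.1633
  f8: (p7, p1, p6) → 55.0766
  f9: (p14, p8, p11) → 46.0667
  f10: (p14, p3, p11) → 18.3901
  f11: (p14, p3, p8) → 13.4817
  f12: (p0, p13, p6) → 30.9765
  f13: (p0, p7, p6) → 63.1299
  f14: (p0, p13, p8) → 43.3452
  f15: (p0, p8, p9) → 106.7131
  f16: (p0, p7, p9) → 48.7023
Σ area = 791.006

Euler characteristic 10−24+16 = 2 ✓

facets=16 area=791.006


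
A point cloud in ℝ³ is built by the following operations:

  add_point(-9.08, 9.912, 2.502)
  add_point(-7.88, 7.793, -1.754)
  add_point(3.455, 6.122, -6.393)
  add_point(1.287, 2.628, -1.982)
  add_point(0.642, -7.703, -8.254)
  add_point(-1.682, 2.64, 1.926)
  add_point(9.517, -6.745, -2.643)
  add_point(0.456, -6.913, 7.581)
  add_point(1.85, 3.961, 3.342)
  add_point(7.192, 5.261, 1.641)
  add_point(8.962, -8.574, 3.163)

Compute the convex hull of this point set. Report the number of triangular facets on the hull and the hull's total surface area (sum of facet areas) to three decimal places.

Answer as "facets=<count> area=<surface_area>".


facets=14 area=823.139

Points on the hull: [0, 1, 2, 4, 6, 7, 8, 9, 10] (9 of 11).

Per-facet area ½‖(b−a)×(c−a)‖:
  f1: (p7, p4, p0) → 155.1154
  f2: (p2, p4, p6) → 70.9666
  f3: (p1, p4, p0) → 29.7208
  f4: (p1, p2, p0) → 24.0476
  f5: (p1, p2, p4) → 87.9517
  f6: (p9, p2, p0) → 69.6514
  f7: (p9, p2, p6) → 57.1612
  f8: (p8, p7, p0) → 68.3415
  f9: (p8, p9, p0) → 26.1253
  f10: (p8, p9, p7) → 30.6052
  f11: (p10, p9, p6) → 39.5463
  f12: (p10, p9, p7) → 66.4230
  f13: (p10, p4, p6) → 29.5073
  f14: (p10, p7, p4) → 67.9758
Σ area = 823.139

Euler: V−E+F = 9−21+14 = 2.


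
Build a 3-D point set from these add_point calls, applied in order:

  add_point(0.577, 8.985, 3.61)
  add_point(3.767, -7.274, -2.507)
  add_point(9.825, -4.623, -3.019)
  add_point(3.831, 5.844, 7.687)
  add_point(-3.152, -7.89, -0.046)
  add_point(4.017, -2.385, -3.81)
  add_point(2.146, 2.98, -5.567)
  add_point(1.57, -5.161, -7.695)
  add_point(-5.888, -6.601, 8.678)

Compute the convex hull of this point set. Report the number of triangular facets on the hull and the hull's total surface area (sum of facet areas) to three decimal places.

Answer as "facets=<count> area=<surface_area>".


Hull vertices (8/9): indices [0, 1, 2, 3, 4, 6, 7, 8].

Per-facet area ½‖(b−a)×(c−a)‖:
  f1: (p3, p2, p8) → 123.8342
  f2: (p3, p0, p8) → 47.8241
  f3: (p3, p0, p2) → 48.9067
  f4: (p1, p2, p8) → 37.8351
  f5: (p1, p7, p2) → 19.7939
  f6: (p6, p0, p2) → 59.0582
  f7: (p6, p7, p2) → 38.9207
  f8: (p4, p1, p8) → 27.6652
  f9: (p4, p1, p7) → 22.1645
  f10: (p4, p6, p7) → 39.3793
  f11: (p4, p0, p8) → 78.6058
  f12: (p4, p6, p0) → 73.5684
Σ area = 617.556

Euler: V−E+F = 8−18+12 = 2.

facets=12 area=617.556


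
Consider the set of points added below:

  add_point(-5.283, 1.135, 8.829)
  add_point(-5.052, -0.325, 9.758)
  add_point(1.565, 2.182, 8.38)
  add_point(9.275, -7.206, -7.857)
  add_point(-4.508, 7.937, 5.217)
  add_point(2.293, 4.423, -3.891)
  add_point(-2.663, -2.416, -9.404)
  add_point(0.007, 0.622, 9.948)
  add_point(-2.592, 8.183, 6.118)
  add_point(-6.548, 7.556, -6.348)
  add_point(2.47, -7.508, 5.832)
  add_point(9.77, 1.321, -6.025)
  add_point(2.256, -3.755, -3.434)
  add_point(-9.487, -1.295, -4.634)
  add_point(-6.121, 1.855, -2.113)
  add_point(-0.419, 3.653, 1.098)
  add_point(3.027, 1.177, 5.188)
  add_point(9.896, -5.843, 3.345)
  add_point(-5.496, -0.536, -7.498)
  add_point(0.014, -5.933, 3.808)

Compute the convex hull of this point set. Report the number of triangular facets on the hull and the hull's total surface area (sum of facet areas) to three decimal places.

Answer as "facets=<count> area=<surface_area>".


facets=24 area=1004.348

Hull vertices (14/20): indices [0, 1, 2, 3, 4, 6, 7, 8, 9, 10, 11, 13, 17, 18].

Per-facet area ½‖(b−a)×(c−a)‖:
  f1: (p1, p10, p13) → 82.5221
  f2: (p3, p11, p17) → 46.6207
  f3: (p3, p10, p13) → 126.4812
  f4: (p3, p10, p17) → 44.0104
  f5: (p9, p11, p8) → 109.7180
  f6: (p2, p11, p17) → 74.1879
  f7: (p2, p11, p8) → 63.3461
  f8: (p4, p9, p8) → 10.2376
  f9: (p4, p9, p13) → 55.4619
  f10: (p18, p9, p13) → 20.4695
  f11: (p6, p3, p11) → 54.2646
  f12: (p6, p9, p11) → 74.6525
  f13: (p6, p18, p9) → 12.4117
  f14: (p6, p3, p13) → 37.1932
  f15: (p6, p18, p13) → 5.9183
  f16: (p7, p1, p10) → 24.2270
  f17: (p7, p10, p17) → 37.0377
  f18: (p7, p2, p17) → 16.5465
  f19: (p7, p1, p8) → 22.5814
  f20: (p7, p2, p8) → 9.8255
  f21: (p0, p1, p8) → 3.4409
  f22: (p0, p4, p8) → 8.2493
  f23: (p0, p1, p13) → 11.4642
  f24: (p0, p4, p13) → 53.4801
Σ area = 1004.348

Euler characteristic 14−36+24 = 2 ✓


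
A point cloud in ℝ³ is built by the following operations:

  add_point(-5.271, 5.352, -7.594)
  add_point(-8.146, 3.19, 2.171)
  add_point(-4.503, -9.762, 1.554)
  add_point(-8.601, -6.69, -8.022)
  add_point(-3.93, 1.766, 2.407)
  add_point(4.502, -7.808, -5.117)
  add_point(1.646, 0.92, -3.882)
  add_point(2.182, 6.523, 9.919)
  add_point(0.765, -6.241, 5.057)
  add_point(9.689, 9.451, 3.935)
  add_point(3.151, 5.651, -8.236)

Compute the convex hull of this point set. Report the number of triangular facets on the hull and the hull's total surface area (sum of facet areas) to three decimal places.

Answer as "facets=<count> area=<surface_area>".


facets=14 area=977.838

9 of the 11 inputs are extreme points: [0, 1, 2, 3, 5, 7, 8, 9, 10].

Area of each hull facet:
  f1: (p5, p2, p3) → 59.5266
  f2: (p0, p7, p9) → 92.9613
  f3: (p8, p7, p2) → 35.5775
  f4: (p8, p5, p2) → 38.1636
  f5: (p8, p7, p9) → 68.2600
  f6: (p8, p5, p9) → 98.5224
  f7: (p1, p0, p3) → 63.1205
  f8: (p1, p0, p7) → 66.6209
  f9: (p1, p2, p3) → 68.9402
  f10: (p1, p7, p2) → 89.6506
  f11: (p10, p5, p9) → 99.4304
  f12: (p10, p0, p9) → 55.5092
  f13: (p10, p5, p3) → 91.1085
  f14: (p10, p0, p3) → 50.4463
Σ area = 977.838

Euler characteristic 9−21+14 = 2 ✓


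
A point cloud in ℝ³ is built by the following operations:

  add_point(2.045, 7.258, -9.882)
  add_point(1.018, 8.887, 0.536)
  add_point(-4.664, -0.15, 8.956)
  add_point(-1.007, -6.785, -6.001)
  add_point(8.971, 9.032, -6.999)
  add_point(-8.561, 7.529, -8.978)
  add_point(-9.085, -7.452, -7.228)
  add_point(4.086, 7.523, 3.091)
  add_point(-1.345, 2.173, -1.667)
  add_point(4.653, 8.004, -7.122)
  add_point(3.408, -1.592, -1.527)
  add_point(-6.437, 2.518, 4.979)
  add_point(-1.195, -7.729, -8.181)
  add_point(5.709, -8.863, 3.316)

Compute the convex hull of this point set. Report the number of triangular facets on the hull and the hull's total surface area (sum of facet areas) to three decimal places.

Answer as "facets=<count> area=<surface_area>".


Hull vertices (10/14): indices [0, 1, 2, 4, 5, 6, 7, 11, 12, 13].

Per-facet area ½‖(b−a)×(c−a)‖:
  f1: (p2, p13, p6) → 122.6763
  f2: (p12, p13, p6) → 48.8190
  f3: (p12, p13, p4) → 128.1243
  f4: (p12, p5, p6) → 60.0013
  f5: (p1, p5, p4) → 74.2981
  f6: (p0, p5, p4) → 21.1299
  f7: (p0, p12, p4) → 55.2203
  f8: (p0, p12, p5) → 80.5765
  f9: (p11, p1, p2) → 25.3087
  f10: (p11, p1, p5) → 70.5474
  f11: (p11, p2, p6) → 38.5720
  f12: (p11, p5, p6) → 101.7798
  f13: (p7, p2, p13) → 91.2720
  f14: (p7, p1, p2) → 27.4833
  f15: (p7, p13, p4) → 92.6474
  f16: (p7, p1, p4) → 22.9809
Σ area = 1061.437

Euler characteristic 10−24+16 = 2 ✓

facets=16 area=1061.437


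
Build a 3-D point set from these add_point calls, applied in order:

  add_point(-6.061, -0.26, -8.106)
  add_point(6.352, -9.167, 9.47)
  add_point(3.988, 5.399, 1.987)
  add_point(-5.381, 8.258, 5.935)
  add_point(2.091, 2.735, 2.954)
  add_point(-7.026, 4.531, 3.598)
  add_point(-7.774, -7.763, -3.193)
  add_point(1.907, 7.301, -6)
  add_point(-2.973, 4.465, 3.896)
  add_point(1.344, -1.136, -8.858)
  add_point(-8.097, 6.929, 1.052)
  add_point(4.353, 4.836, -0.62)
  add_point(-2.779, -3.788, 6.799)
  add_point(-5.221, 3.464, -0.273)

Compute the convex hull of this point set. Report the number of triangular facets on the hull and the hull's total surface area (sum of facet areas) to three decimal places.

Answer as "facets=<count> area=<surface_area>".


facets=18 area=834.592

11 of the 14 inputs are extreme points: [0, 1, 2, 3, 5, 6, 7, 9, 10, 11, 12].

Facet areas (half cross-product norm):
  f1: (p7, p3, p10) → 35.0017
  f2: (p6, p9, p1) → 117.5893
  f3: (p2, p3, p1) → 85.6752
  f4: (p2, p7, p3) → 44.6046
  f5: (p12, p3, p1) → 49.9346
  f6: (p12, p6, p1) → 59.5821
  f7: (p0, p6, p10) → 53.8893
  f8: (p0, p6, p9) → 33.8611
  f9: (p0, p7, p10) → 59.5356
  f10: (p0, p7, p9) → 33.3387
  f11: (p11, p2, p1) → 21.6489
  f12: (p11, p2, p7) → 6.3086
  f13: (p11, p9, p1) → 92.1375
  f14: (p11, p7, p9) → 28.5058
  f15: (p5, p3, p10) → 8.5678
  f16: (p5, p12, p3) → 21.6618
  f17: (p5, p6, p10) → 25.0849
  f18: (p5, p12, p6) → 57.6647
Σ area = 834.592

Check V−E+F: 11 − 27 + 18 = 2.


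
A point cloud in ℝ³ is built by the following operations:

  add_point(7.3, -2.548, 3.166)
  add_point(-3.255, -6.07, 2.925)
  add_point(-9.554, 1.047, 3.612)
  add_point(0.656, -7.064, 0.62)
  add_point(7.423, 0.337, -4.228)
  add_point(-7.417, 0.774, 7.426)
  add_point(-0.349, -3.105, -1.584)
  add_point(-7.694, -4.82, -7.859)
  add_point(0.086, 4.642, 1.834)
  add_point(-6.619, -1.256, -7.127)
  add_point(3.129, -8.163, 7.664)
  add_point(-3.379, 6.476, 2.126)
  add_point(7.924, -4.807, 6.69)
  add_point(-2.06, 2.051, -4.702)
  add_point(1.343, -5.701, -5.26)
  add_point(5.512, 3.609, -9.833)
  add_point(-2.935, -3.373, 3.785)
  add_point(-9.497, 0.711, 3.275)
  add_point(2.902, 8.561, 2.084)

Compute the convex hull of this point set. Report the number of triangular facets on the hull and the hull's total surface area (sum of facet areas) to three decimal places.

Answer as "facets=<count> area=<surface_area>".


Points on the hull: [1, 2, 3, 4, 5, 7, 9, 10, 11, 12, 14, 15, 17, 18] (14 of 19).

Facet areas (half cross-product norm):
  f1: (p5, p18, p12) → 97.6465
  f2: (p11, p15, p18) → 43.4440
  f3: (p11, p5, p2) → 18.0486
  f4: (p11, p5, p18) → 22.1601
  f5: (p14, p7, p15) → 52.0521
  f6: (p17, p7, p2) → 0.9498
  f7: (p17, p5, p2) → 0.9026
  f8: (p10, p5, p12) → 39.7338
  f9: (p10, p14, p12) → 38.9061
  f10: (p9, p7, p15) → 20.9627
  f11: (p9, p11, p15) → 79.1865
  f12: (p9, p7, p2) → 20.5762
  f13: (p9, p11, p2) → 46.2527
  f14: (p4, p14, p12) → 51.4504
  f15: (p4, p14, p15) → 29.1724
  f16: (p4, p18, p12) → 67.2160
  f17: (p4, p15, p18) → 38.2594
  f18: (p3, p14, p7) → 28.2233
  f19: (p3, p10, p7) → 19.2859
  f20: (p3, p10, p14) → 10.0309
  f21: (p1, p17, p7) → 51.6032
  f22: (p1, p10, p7) → 25.3205
  f23: (p1, p17, p5) → 20.6813
  f24: (p1, p10, p5) → 36.4817
Σ area = 858.547

Euler: V−E+F = 14−36+24 = 2.

facets=24 area=858.547


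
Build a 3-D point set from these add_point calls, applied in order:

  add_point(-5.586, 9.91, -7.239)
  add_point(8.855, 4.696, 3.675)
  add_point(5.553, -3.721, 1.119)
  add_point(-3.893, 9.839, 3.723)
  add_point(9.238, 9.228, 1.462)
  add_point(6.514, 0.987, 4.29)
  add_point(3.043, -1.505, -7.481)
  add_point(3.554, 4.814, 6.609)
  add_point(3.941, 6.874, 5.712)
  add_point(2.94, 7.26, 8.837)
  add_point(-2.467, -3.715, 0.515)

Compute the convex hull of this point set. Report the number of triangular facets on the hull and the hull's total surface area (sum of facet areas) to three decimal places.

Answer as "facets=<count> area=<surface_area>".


facets=14 area=657.874

Extreme-point indices: [0, 1, 2, 3, 4, 5, 6, 9, 10] — 9 of 11 on the boundary.

Triangle areas on the boundary:
  f1: (p10, p9, p2) → 54.3761
  f2: (p6, p4, p0) → 103.3965
  f3: (p6, p10, p0) → 70.2245
  f4: (p6, p10, p2) → 34.8830
  f5: (p3, p4, p0) → 73.9645
  f6: (p3, p9, p4) → 44.1154
  f7: (p3, p10, p0) → 76.0082
  f8: (p3, p10, p9) → 60.7930
  f9: (p1, p9, p4) → 20.8607
  f10: (p1, p6, p4) → 35.3556
  f11: (p1, p6, p2) → 42.9654
  f12: (p5, p9, p2) → 13.8854
  f13: (p5, p1, p2) → 9.1468
  f14: (p5, p1, p9) → 17.8989
Σ area = 657.874

Euler: V−E+F = 9−21+14 = 2.


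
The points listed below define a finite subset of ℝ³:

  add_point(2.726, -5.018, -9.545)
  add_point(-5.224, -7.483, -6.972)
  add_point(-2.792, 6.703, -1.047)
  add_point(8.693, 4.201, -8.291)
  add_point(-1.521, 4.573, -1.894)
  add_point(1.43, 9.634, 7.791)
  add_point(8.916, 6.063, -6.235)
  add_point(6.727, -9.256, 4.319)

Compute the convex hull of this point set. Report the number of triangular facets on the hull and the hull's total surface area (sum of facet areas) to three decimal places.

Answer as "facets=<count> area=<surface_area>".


facets=10 area=760.594

Hull vertices (7/8): indices [0, 1, 2, 3, 5, 6, 7].

Area of each hull facet:
  f1: (p5, p7, p1) → 162.1960
  f2: (p5, p7, p6) → 142.4089
  f3: (p2, p5, p1) → 60.1304
  f4: (p2, p5, p6) → 65.5390
  f5: (p0, p7, p1) → 65.1191
  f6: (p3, p7, p6) → 25.8044
  f7: (p3, p0, p7) → 83.1068
  f8: (p3, p2, p6) → 17.2308
  f9: (p3, p2, p1) → 104.4470
  f10: (p3, p0, p1) → 34.6121
Σ area = 760.594

Euler: V−E+F = 7−15+10 = 2.


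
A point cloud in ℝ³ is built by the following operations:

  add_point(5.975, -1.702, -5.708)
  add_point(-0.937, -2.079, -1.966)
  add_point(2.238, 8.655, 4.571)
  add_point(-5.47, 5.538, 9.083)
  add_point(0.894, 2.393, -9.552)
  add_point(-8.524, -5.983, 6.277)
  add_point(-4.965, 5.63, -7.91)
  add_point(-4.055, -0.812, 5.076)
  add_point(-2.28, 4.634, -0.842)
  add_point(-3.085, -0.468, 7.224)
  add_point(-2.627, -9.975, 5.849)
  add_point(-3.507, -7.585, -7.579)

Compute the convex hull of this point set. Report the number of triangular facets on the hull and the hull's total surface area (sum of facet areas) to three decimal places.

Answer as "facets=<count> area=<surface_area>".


Points on the hull: [0, 2, 3, 4, 5, 6, 9, 10, 11] (9 of 12).

Triangle areas on the boundary:
  f1: (p4, p2, p0) → 55.9818
  f2: (p11, p4, p0) → 39.8905
  f3: (p10, p2, p0) → 120.7928
  f4: (p10, p11, p5) → 48.5442
  f5: (p10, p11, p0) → 76.7088
  f6: (p6, p4, p2) → 50.3907
  f7: (p6, p11, p5) → 97.8417
  f8: (p6, p11, p4) → 38.1563
  f9: (p9, p10, p2) → 33.4097
  f10: (p3, p6, p5) → 101.6151
  f11: (p3, p6, p2) → 69.5109
  f12: (p3, p9, p2) → 31.5494
  f13: (p3, p10, p5) → 41.1675
  f14: (p3, p9, p10) → 11.0847
Σ area = 816.644

Check V−E+F: 9 − 21 + 14 = 2.

facets=14 area=816.644


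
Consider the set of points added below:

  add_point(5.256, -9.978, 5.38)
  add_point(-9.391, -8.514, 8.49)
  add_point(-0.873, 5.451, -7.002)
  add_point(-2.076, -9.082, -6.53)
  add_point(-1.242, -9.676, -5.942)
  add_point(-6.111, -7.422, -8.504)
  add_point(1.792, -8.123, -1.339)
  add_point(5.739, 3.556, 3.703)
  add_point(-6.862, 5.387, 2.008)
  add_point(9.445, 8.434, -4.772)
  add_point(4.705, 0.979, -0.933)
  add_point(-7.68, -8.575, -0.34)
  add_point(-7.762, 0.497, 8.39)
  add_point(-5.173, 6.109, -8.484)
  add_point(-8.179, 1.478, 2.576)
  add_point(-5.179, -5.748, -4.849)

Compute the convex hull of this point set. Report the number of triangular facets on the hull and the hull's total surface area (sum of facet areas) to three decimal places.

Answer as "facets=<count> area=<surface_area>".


Points on the hull: [0, 1, 3, 4, 5, 7, 8, 9, 11, 12, 13, 14] (12 of 16).

Area of each hull facet:
  f1: (p13, p5, p9) → 100.9871
  f2: (p7, p0, p9) → 58.3866
  f3: (p4, p0, p1) → 93.4670
  f4: (p4, p0, p9) → 131.9696
  f5: (p8, p13, p9) → 81.0283
  f6: (p8, p7, p9) → 66.1382
  f7: (p11, p5, p1) → 5.4390
  f8: (p11, p4, p1) → 24.1037
  f9: (p11, p4, p5) → 23.6548
  f10: (p3, p5, p9) → 49.2827
  f11: (p3, p4, p9) → 12.4201
  f12: (p3, p4, p5) → 0.6307
  f13: (p14, p8, p13) → 21.4820
  f14: (p14, p5, p1) → 83.1752
  f15: (p14, p13, p5) → 77.2212
  f16: (p12, p8, p7) → 51.7910
  f17: (p12, p0, p1) → 68.6687
  f18: (p12, p7, p0) → 95.7397
  f19: (p12, p14, p1) → 26.7096
  f20: (p12, p14, p8) → 11.8569
Σ area = 1084.152

Euler: V−E+F = 12−30+20 = 2.

facets=20 area=1084.152


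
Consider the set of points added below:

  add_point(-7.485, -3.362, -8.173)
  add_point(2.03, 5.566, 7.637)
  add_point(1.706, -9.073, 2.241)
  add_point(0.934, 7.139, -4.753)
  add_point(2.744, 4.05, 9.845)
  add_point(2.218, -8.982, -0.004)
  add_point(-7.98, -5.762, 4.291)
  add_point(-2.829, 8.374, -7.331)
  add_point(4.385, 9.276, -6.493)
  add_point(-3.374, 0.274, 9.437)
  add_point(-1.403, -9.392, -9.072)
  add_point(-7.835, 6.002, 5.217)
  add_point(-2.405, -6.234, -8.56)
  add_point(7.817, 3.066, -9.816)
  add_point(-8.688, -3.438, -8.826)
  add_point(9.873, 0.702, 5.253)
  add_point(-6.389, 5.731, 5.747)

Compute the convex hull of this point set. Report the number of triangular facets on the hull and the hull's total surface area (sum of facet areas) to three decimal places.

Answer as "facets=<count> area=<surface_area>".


facets=22 area=1160.714

Points on the hull: [1, 2, 4, 5, 6, 7, 8, 9, 10, 11, 13, 14, 15] (13 of 17).

Facet areas (half cross-product norm):
  f1: (p7, p11, p14) → 88.9375
  f2: (p7, p11, p8) → 48.2361
  f3: (p1, p11, p8) → 74.9587
  f4: (p1, p11, p4) → 12.4893
  f5: (p1, p8, p15) → 68.4299
  f6: (p1, p4, p15) → 12.6355
  f7: (p13, p8, p15) → 58.6057
  f8: (p13, p7, p8) → 27.4754
  f9: (p13, p10, p14) → 72.9396
  f10: (p13, p7, p14) → 80.6062
  f11: (p2, p4, p15) → 59.3801
  f12: (p5, p2, p15) → 15.0577
  f13: (p5, p2, p10) → 6.4456
  f14: (p5, p13, p15) → 96.7609
  f15: (p5, p13, p10) → 74.1402
  f16: (p6, p11, p14) → 78.3526
  f17: (p6, p10, p14) → 62.2800
  f18: (p6, p2, p10) → 61.1929
  f19: (p9, p2, p4) → 46.1046
  f20: (p9, p6, p2) → 47.3565
  f21: (p9, p11, p4) → 30.0091
  f22: (p9, p6, p11) → 38.3198
Σ area = 1160.714

Euler characteristic 13−33+22 = 2 ✓
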